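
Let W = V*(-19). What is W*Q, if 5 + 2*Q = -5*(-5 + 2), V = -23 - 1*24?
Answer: 4465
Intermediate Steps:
V = -47 (V = -23 - 24 = -47)
Q = 5 (Q = -5/2 + (-5*(-5 + 2))/2 = -5/2 + (-5*(-3))/2 = -5/2 + (½)*15 = -5/2 + 15/2 = 5)
W = 893 (W = -47*(-19) = 893)
W*Q = 893*5 = 4465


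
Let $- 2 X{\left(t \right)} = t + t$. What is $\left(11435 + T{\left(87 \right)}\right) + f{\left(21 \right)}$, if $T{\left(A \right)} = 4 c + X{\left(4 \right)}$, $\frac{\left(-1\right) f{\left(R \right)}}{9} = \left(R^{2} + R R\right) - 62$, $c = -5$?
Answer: $4031$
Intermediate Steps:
$X{\left(t \right)} = - t$ ($X{\left(t \right)} = - \frac{t + t}{2} = - \frac{2 t}{2} = - t$)
$f{\left(R \right)} = 558 - 18 R^{2}$ ($f{\left(R \right)} = - 9 \left(\left(R^{2} + R R\right) - 62\right) = - 9 \left(\left(R^{2} + R^{2}\right) - 62\right) = - 9 \left(2 R^{2} - 62\right) = - 9 \left(-62 + 2 R^{2}\right) = 558 - 18 R^{2}$)
$T{\left(A \right)} = -24$ ($T{\left(A \right)} = 4 \left(-5\right) - 4 = -20 - 4 = -24$)
$\left(11435 + T{\left(87 \right)}\right) + f{\left(21 \right)} = \left(11435 - 24\right) + \left(558 - 18 \cdot 21^{2}\right) = 11411 + \left(558 - 7938\right) = 11411 - 7380 = 4031$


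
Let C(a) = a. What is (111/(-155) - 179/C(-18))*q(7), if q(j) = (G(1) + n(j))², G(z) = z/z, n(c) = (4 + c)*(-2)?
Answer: 1261603/310 ≈ 4069.7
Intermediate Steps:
n(c) = -8 - 2*c
G(z) = 1
q(j) = (-7 - 2*j)² (q(j) = (1 + (-8 - 2*j))² = (-7 - 2*j)²)
(111/(-155) - 179/C(-18))*q(7) = (111/(-155) - 179/(-18))*(7 + 2*7)² = (111*(-1/155) - 179*(-1/18))*(7 + 14)² = (-111/155 + 179/18)*21² = (25747/2790)*441 = 1261603/310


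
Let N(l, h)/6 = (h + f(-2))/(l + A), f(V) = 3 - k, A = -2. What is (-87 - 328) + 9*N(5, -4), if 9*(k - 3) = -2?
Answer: -483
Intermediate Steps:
k = 25/9 (k = 3 + (⅑)*(-2) = 3 - 2/9 = 25/9 ≈ 2.7778)
f(V) = 2/9 (f(V) = 3 - 1*25/9 = 3 - 25/9 = 2/9)
N(l, h) = 6*(2/9 + h)/(-2 + l) (N(l, h) = 6*((h + 2/9)/(l - 2)) = 6*((2/9 + h)/(-2 + l)) = 6*(2/9 + h)/(-2 + l))
(-87 - 328) + 9*N(5, -4) = (-87 - 328) + 9*(2*(2 + 9*(-4))/(3*(-2 + 5))) = -415 + 9*((⅔)*(2 - 36)/3) = -415 + 9*((⅔)*(⅓)*(-34)) = -415 + 9*(-68/9) = -415 - 68 = -483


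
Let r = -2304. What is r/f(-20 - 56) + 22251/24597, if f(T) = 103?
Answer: -18126545/844497 ≈ -21.464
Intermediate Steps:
r/f(-20 - 56) + 22251/24597 = -2304/103 + 22251/24597 = -2304*1/103 + 22251*(1/24597) = -2304/103 + 7417/8199 = -18126545/844497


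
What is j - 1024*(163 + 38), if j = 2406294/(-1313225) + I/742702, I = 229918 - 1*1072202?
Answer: -100375105065348544/487667416975 ≈ -2.0583e+5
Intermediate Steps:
I = -842284 (I = 229918 - 1072202 = -842284)
j = -1446633886144/487667416975 (j = 2406294/(-1313225) - 842284/742702 = 2406294*(-1/1313225) - 842284*1/742702 = -2406294/1313225 - 421142/371351 = -1446633886144/487667416975 ≈ -2.9664)
j - 1024*(163 + 38) = -1446633886144/487667416975 - 1024*(163 + 38) = -1446633886144/487667416975 - 1024*201 = -1446633886144/487667416975 - 1*205824 = -1446633886144/487667416975 - 205824 = -100375105065348544/487667416975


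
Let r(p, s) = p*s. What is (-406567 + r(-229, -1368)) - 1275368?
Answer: -1368663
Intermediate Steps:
(-406567 + r(-229, -1368)) - 1275368 = (-406567 - 229*(-1368)) - 1275368 = (-406567 + 313272) - 1275368 = -93295 - 1275368 = -1368663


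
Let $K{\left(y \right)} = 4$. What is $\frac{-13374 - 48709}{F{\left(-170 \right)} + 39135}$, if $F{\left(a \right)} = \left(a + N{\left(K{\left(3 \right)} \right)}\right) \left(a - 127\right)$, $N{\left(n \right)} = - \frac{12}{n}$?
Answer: $- \frac{62083}{90516} \approx -0.68588$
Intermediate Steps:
$F{\left(a \right)} = \left(-127 + a\right) \left(-3 + a\right)$ ($F{\left(a \right)} = \left(a - \frac{12}{4}\right) \left(a - 127\right) = \left(a - 3\right) \left(-127 + a\right) = \left(-3 + a\right) \left(-127 + a\right) = \left(-127 + a\right) \left(-3 + a\right)$)
$\frac{-13374 - 48709}{F{\left(-170 \right)} + 39135} = \frac{-13374 - 48709}{\left(381 + \left(-170\right)^{2} - -22100\right) + 39135} = - \frac{62083}{\left(381 + 28900 + 22100\right) + 39135} = - \frac{62083}{51381 + 39135} = - \frac{62083}{90516}$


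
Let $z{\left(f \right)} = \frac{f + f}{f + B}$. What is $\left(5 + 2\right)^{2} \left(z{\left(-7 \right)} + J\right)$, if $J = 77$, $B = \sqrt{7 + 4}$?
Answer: $\frac{74088}{19} + \frac{343 \sqrt{11}}{19} \approx 3959.2$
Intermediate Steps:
$B = \sqrt{11} \approx 3.3166$
$z{\left(f \right)} = \frac{2 f}{f + \sqrt{11}}$ ($z{\left(f \right)} = \frac{f + f}{f + \sqrt{11}} = \frac{2 f}{f + \sqrt{11}}$)
$\left(5 + 2\right)^{2} \left(z{\left(-7 \right)} + J\right) = \left(5 + 2\right)^{2} \left(2 \left(-7\right) \frac{1}{-7 + \sqrt{11}} + 77\right) = 7^{2} \left(- \frac{14}{-7 + \sqrt{11}} + 77\right) = 49 \left(77 - \frac{14}{-7 + \sqrt{11}}\right) = 3773 - \frac{686}{-7 + \sqrt{11}}$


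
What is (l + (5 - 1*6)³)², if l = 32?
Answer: 961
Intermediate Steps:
(l + (5 - 1*6)³)² = (32 + (5 - 1*6)³)² = (32 + (5 - 6)³)² = (32 + (-1)³)² = (32 - 1)² = 31² = 961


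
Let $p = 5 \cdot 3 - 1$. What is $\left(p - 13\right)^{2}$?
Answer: $1$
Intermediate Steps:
$p = 14$ ($p = 15 - 1 = 14$)
$\left(p - 13\right)^{2} = \left(14 - 13\right)^{2} = 1^{2} = 1$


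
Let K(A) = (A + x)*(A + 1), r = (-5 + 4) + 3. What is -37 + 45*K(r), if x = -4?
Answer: -307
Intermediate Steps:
r = 2 (r = -1 + 3 = 2)
K(A) = (1 + A)*(-4 + A) (K(A) = (A - 4)*(A + 1) = (-4 + A)*(1 + A) = (1 + A)*(-4 + A))
-37 + 45*K(r) = -37 + 45*(-4 + 2² - 3*2) = -37 + 45*(-4 + 4 - 6) = -37 + 45*(-6) = -37 - 270 = -307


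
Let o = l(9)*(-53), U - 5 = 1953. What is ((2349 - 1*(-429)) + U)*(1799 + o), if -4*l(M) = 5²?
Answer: 10088864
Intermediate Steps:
U = 1958 (U = 5 + 1953 = 1958)
l(M) = -25/4 (l(M) = -¼*5² = -¼*25 = -25/4)
o = 1325/4 (o = -25/4*(-53) = 1325/4 ≈ 331.25)
((2349 - 1*(-429)) + U)*(1799 + o) = ((2349 - 1*(-429)) + 1958)*(1799 + 1325/4) = ((2349 + 429) + 1958)*(8521/4) = (2778 + 1958)*(8521/4) = 4736*(8521/4) = 10088864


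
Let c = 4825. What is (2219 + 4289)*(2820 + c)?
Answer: 49753660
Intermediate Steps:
(2219 + 4289)*(2820 + c) = (2219 + 4289)*(2820 + 4825) = 6508*7645 = 49753660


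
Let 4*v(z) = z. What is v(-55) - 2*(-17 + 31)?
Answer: -167/4 ≈ -41.750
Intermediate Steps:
v(z) = z/4
v(-55) - 2*(-17 + 31) = (¼)*(-55) - 2*(-17 + 31) = -55/4 - 2*14 = -55/4 - 28 = -167/4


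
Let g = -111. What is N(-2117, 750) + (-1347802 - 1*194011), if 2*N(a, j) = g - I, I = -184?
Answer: -3083553/2 ≈ -1.5418e+6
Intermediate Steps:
N(a, j) = 73/2 (N(a, j) = (-111 - 1*(-184))/2 = (-111 + 184)/2 = (½)*73 = 73/2)
N(-2117, 750) + (-1347802 - 1*194011) = 73/2 + (-1347802 - 1*194011) = 73/2 + (-1347802 - 194011) = 73/2 - 1541813 = -3083553/2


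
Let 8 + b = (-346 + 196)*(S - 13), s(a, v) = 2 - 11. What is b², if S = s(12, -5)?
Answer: 10837264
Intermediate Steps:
s(a, v) = -9
S = -9
b = 3292 (b = -8 + (-346 + 196)*(-9 - 13) = -8 - 150*(-22) = -8 + 3300 = 3292)
b² = 3292² = 10837264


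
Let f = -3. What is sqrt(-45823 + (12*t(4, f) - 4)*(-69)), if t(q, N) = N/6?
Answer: 11*I*sqrt(373) ≈ 212.45*I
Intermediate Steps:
t(q, N) = N/6 (t(q, N) = N*(1/6) = N/6)
sqrt(-45823 + (12*t(4, f) - 4)*(-69)) = sqrt(-45823 + (12*((1/6)*(-3)) - 4)*(-69)) = sqrt(-45823 + (12*(-1/2) - 4)*(-69)) = sqrt(-45823 + (-6 - 4)*(-69)) = sqrt(-45823 - 10*(-69)) = sqrt(-45823 + 690) = sqrt(-45133) = 11*I*sqrt(373)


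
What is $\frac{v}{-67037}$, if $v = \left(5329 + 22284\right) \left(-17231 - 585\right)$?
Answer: $\frac{491953208}{67037} \approx 7338.5$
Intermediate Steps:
$v = -491953208$ ($v = 27613 \left(-17816\right) = -491953208$)
$\frac{v}{-67037} = - \frac{491953208}{-67037} = \left(-491953208\right) \left(- \frac{1}{67037}\right) = \frac{491953208}{67037}$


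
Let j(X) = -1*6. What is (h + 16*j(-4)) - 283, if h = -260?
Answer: -639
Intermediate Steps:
j(X) = -6
(h + 16*j(-4)) - 283 = (-260 + 16*(-6)) - 283 = (-260 - 96) - 283 = -356 - 283 = -639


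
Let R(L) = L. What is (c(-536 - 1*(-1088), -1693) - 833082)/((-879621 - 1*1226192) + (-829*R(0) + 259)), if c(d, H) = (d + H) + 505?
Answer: 416859/1052777 ≈ 0.39596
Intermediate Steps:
c(d, H) = 505 + H + d (c(d, H) = (H + d) + 505 = 505 + H + d)
(c(-536 - 1*(-1088), -1693) - 833082)/((-879621 - 1*1226192) + (-829*R(0) + 259)) = ((505 - 1693 + (-536 - 1*(-1088))) - 833082)/((-879621 - 1*1226192) + (-829*0 + 259)) = ((505 - 1693 + (-536 + 1088)) - 833082)/((-879621 - 1226192) + (0 + 259)) = ((505 - 1693 + 552) - 833082)/(-2105813 + 259) = (-636 - 833082)/(-2105554) = -833718*(-1/2105554) = 416859/1052777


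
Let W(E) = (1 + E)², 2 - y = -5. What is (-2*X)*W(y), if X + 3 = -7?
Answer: 1280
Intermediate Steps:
y = 7 (y = 2 - 1*(-5) = 2 + 5 = 7)
X = -10 (X = -3 - 7 = -10)
(-2*X)*W(y) = (-2*(-10))*(1 + 7)² = 20*8² = 20*64 = 1280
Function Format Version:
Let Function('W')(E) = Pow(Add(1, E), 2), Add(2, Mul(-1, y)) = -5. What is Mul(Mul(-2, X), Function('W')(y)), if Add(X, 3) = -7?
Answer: 1280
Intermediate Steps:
y = 7 (y = Add(2, Mul(-1, -5)) = Add(2, 5) = 7)
X = -10 (X = Add(-3, -7) = -10)
Mul(Mul(-2, X), Function('W')(y)) = Mul(Mul(-2, -10), Pow(Add(1, 7), 2)) = Mul(20, Pow(8, 2)) = Mul(20, 64) = 1280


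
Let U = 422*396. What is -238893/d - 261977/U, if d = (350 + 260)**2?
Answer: -34350882179/15545593800 ≈ -2.2097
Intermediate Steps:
U = 167112
d = 372100 (d = 610**2 = 372100)
-238893/d - 261977/U = -238893/372100 - 261977/167112 = -34350882179/15545593800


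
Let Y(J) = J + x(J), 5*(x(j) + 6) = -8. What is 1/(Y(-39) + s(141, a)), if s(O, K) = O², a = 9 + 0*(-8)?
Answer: 5/99172 ≈ 5.0417e-5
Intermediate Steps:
x(j) = -38/5 (x(j) = -6 + (⅕)*(-8) = -6 - 8/5 = -38/5)
a = 9 (a = 9 + 0 = 9)
Y(J) = -38/5 + J (Y(J) = J - 38/5 = -38/5 + J)
1/(Y(-39) + s(141, a)) = 1/((-38/5 - 39) + 141²) = 1/(-233/5 + 19881) = 1/(99172/5) = 5/99172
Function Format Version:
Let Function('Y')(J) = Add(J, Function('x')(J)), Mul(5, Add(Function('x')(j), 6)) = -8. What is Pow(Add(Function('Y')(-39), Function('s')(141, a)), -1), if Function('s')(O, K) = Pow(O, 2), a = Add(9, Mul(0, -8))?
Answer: Rational(5, 99172) ≈ 5.0417e-5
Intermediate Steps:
Function('x')(j) = Rational(-38, 5) (Function('x')(j) = Add(-6, Mul(Rational(1, 5), -8)) = Add(-6, Rational(-8, 5)) = Rational(-38, 5))
a = 9 (a = Add(9, 0) = 9)
Function('Y')(J) = Add(Rational(-38, 5), J) (Function('Y')(J) = Add(J, Rational(-38, 5)) = Add(Rational(-38, 5), J))
Pow(Add(Function('Y')(-39), Function('s')(141, a)), -1) = Pow(Add(Add(Rational(-38, 5), -39), Pow(141, 2)), -1) = Pow(Add(Rational(-233, 5), 19881), -1) = Pow(Rational(99172, 5), -1) = Rational(5, 99172)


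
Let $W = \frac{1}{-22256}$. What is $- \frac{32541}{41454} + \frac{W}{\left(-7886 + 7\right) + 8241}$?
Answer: $- \frac{43695367501}{55663546848} \approx -0.78499$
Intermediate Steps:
$W = - \frac{1}{22256} \approx -4.4932 \cdot 10^{-5}$
$- \frac{32541}{41454} + \frac{W}{\left(-7886 + 7\right) + 8241} = - \frac{32541}{41454} - \frac{1}{22256 \left(\left(-7886 + 7\right) + 8241\right)} = \left(-32541\right) \frac{1}{41454} - \frac{1}{22256 \left(-7879 + 8241\right)} = - \frac{10847}{13818} - \frac{1}{22256 \cdot 362} = - \frac{10847}{13818} - \frac{1}{8056672} = - \frac{43695367501}{55663546848}$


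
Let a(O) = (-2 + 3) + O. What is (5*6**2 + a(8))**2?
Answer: 35721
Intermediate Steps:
a(O) = 1 + O
(5*6**2 + a(8))**2 = (5*6**2 + (1 + 8))**2 = (5*36 + 9)**2 = (180 + 9)**2 = 189**2 = 35721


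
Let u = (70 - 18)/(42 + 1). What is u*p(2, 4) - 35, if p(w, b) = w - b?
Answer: -1609/43 ≈ -37.419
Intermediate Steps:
u = 52/43 ≈ 1.2093
u*p(2, 4) - 35 = 52*(2 - 1*4)/43 - 35 = 52*(2 - 4)/43 - 35 = (52/43)*(-2) - 35 = -104/43 - 35 = -1609/43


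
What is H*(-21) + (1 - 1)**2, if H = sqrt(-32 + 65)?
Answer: -21*sqrt(33) ≈ -120.64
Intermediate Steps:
H = sqrt(33) ≈ 5.7446
H*(-21) + (1 - 1)**2 = sqrt(33)*(-21) + (1 - 1)**2 = -21*sqrt(33) + 0**2 = -21*sqrt(33) + 0 = -21*sqrt(33)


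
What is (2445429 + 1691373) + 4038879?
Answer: 8175681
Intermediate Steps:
(2445429 + 1691373) + 4038879 = 4136802 + 4038879 = 8175681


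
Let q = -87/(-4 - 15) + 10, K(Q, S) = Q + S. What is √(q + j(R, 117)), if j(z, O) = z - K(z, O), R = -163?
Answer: I*√36974/19 ≈ 10.12*I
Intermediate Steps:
j(z, O) = -O (j(z, O) = z - (z + O) = z - (O + z) = z + (-O - z) = -O)
q = 277/19 (q = -87/(-19) + 10 = -1/19*(-87) + 10 = 87/19 + 10 = 277/19 ≈ 14.579)
√(q + j(R, 117)) = √(277/19 - 1*117) = √(277/19 - 117) = √(-1946/19) = I*√36974/19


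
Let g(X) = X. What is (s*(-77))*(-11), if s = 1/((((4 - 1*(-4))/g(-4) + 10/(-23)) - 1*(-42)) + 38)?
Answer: 19481/1784 ≈ 10.920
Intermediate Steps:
s = 23/1784 (s = 1/((((4 - 1*(-4))/(-4) + 10/(-23)) - 1*(-42)) + 38) = 1/((((4 + 4)*(-1/4) + 10*(-1/23)) + 42) + 38) = 1/(((8*(-1/4) - 10/23) + 42) + 38) = 1/(((-2 - 10/23) + 42) + 38) = 1/((-56/23 + 42) + 38) = 1/(910/23 + 38) = 1/(1784/23) = 23/1784 ≈ 0.012892)
(s*(-77))*(-11) = ((23/1784)*(-77))*(-11) = -1771/1784*(-11) = 19481/1784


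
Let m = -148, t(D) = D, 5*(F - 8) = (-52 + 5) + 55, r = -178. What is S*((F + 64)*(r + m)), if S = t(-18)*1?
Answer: 2159424/5 ≈ 4.3189e+5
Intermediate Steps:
F = 48/5 (F = 8 + ((-52 + 5) + 55)/5 = 8 + (-47 + 55)/5 = 8 + (⅕)*8 = 8 + 8/5 = 48/5 ≈ 9.6000)
S = -18 (S = -18*1 = -18)
S*((F + 64)*(r + m)) = -18*(48/5 + 64)*(-178 - 148) = -6624*(-326)/5 = -18*(-119968/5) = 2159424/5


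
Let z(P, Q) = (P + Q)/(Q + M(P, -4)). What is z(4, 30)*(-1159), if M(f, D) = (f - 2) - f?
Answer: -19703/14 ≈ -1407.4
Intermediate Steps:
M(f, D) = -2 (M(f, D) = (-2 + f) - f = -2)
z(P, Q) = (P + Q)/(-2 + Q) (z(P, Q) = (P + Q)/(Q - 2) = (P + Q)/(-2 + Q))
z(4, 30)*(-1159) = ((4 + 30)/(-2 + 30))*(-1159) = (34/28)*(-1159) = ((1/28)*34)*(-1159) = (17/14)*(-1159) = -19703/14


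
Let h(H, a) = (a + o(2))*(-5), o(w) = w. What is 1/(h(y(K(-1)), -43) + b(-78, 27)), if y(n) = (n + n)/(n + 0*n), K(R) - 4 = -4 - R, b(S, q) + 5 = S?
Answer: 1/122 ≈ 0.0081967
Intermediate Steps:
b(S, q) = -5 + S
K(R) = -R (K(R) = 4 + (-4 - R) = -R)
y(n) = 2 (y(n) = (2*n)/(n + 0) = (2*n)/n = 2)
h(H, a) = -10 - 5*a (h(H, a) = (a + 2)*(-5) = (2 + a)*(-5) = -10 - 5*a)
1/(h(y(K(-1)), -43) + b(-78, 27)) = 1/((-10 - 5*(-43)) + (-5 - 78)) = 1/((-10 + 215) - 83) = 1/(205 - 83) = 1/122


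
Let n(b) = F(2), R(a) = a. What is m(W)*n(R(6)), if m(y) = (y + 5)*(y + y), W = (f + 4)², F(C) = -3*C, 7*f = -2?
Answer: -7471152/2401 ≈ -3111.7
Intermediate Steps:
f = -2/7 (f = (⅐)*(-2) = -2/7 ≈ -0.28571)
n(b) = -6 (n(b) = -3*2 = -6)
W = 676/49 (W = (-2/7 + 4)² = (26/7)² = 676/49 ≈ 13.796)
m(y) = 2*y*(5 + y) (m(y) = (5 + y)*(2*y) = 2*y*(5 + y))
m(W)*n(R(6)) = (2*(676/49)*(5 + 676/49))*(-6) = (2*(676/49)*(921/49))*(-6) = (1245192/2401)*(-6) = -7471152/2401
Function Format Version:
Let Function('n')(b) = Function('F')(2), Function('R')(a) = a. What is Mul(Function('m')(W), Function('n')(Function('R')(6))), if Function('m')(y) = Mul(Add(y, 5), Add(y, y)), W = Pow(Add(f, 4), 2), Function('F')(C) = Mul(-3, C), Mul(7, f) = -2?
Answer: Rational(-7471152, 2401) ≈ -3111.7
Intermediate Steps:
f = Rational(-2, 7) (f = Mul(Rational(1, 7), -2) = Rational(-2, 7) ≈ -0.28571)
Function('n')(b) = -6 (Function('n')(b) = Mul(-3, 2) = -6)
W = Rational(676, 49) (W = Pow(Add(Rational(-2, 7), 4), 2) = Pow(Rational(26, 7), 2) = Rational(676, 49) ≈ 13.796)
Function('m')(y) = Mul(2, y, Add(5, y)) (Function('m')(y) = Mul(Add(5, y), Mul(2, y)) = Mul(2, y, Add(5, y)))
Mul(Function('m')(W), Function('n')(Function('R')(6))) = Mul(Mul(2, Rational(676, 49), Add(5, Rational(676, 49))), -6) = Mul(Mul(2, Rational(676, 49), Rational(921, 49)), -6) = Mul(Rational(1245192, 2401), -6) = Rational(-7471152, 2401)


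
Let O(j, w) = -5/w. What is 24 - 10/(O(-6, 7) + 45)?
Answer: 737/31 ≈ 23.774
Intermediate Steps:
24 - 10/(O(-6, 7) + 45) = 24 - 10/(-5/7 + 45) = 24 - 10/(310/7) = 24 + (7/310)*(-10) = 24 - 7/31 = 737/31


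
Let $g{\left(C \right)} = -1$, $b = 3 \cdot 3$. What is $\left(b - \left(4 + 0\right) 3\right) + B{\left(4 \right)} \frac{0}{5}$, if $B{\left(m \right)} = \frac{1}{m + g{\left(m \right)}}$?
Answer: $-3$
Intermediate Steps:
$b = 9$
$B{\left(m \right)} = \frac{1}{-1 + m}$ ($B{\left(m \right)} = \frac{1}{m - 1} = \frac{1}{-1 + m}$)
$\left(b - \left(4 + 0\right) 3\right) + B{\left(4 \right)} \frac{0}{5} = \left(9 - \left(4 + 0\right) 3\right) + \frac{0 \cdot \frac{1}{5}}{-1 + 4} = \left(9 - 4 \cdot 3\right) + \frac{0 \cdot \frac{1}{5}}{3} = \left(9 - 12\right) + \frac{1}{3} \cdot 0 = \left(9 - 12\right) + 0 = -3 + 0 = -3$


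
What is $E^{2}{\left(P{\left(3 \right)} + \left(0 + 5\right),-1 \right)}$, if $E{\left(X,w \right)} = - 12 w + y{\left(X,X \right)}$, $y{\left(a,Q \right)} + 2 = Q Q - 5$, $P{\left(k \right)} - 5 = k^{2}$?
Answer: $133956$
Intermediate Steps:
$P{\left(k \right)} = 5 + k^{2}$
$y{\left(a,Q \right)} = -7 + Q^{2}$ ($y{\left(a,Q \right)} = -2 + \left(Q Q - 5\right) = -2 + \left(Q^{2} - 5\right) = -2 + \left(-5 + Q^{2}\right) = -7 + Q^{2}$)
$E{\left(X,w \right)} = -7 + X^{2} - 12 w$ ($E{\left(X,w \right)} = - 12 w + \left(-7 + X^{2}\right) = -7 + X^{2} - 12 w$)
$E^{2}{\left(P{\left(3 \right)} + \left(0 + 5\right),-1 \right)} = \left(-7 + \left(\left(5 + 3^{2}\right) + \left(0 + 5\right)\right)^{2} - -12\right)^{2} = \left(-7 + \left(\left(5 + 9\right) + 5\right)^{2} + 12\right)^{2} = \left(-7 + \left(14 + 5\right)^{2} + 12\right)^{2} = \left(-7 + 19^{2} + 12\right)^{2} = \left(-7 + 361 + 12\right)^{2} = 366^{2} = 133956$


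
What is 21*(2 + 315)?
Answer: 6657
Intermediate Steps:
21*(2 + 315) = 21*317 = 6657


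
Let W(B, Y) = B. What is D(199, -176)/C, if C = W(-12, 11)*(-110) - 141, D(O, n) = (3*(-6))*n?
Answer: 352/131 ≈ 2.6870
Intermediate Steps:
D(O, n) = -18*n
C = 1179 (C = -12*(-110) - 141 = 1320 - 141 = 1179)
D(199, -176)/C = -18*(-176)/1179 = 3168*(1/1179) = 352/131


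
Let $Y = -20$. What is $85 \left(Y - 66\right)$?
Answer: $-7310$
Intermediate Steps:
$85 \left(Y - 66\right) = 85 \left(-20 - 66\right) = 85 \left(-86\right) = -7310$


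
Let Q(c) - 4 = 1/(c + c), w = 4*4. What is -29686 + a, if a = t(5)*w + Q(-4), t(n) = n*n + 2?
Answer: -234001/8 ≈ -29250.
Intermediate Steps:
t(n) = 2 + n² (t(n) = n² + 2 = 2 + n²)
w = 16
Q(c) = 4 + 1/(2*c) (Q(c) = 4 + 1/(c + c) = 4 + 1/(2*c))
a = 3487/8 (a = (2 + 5²)*16 + (4 + (½)/(-4)) = (2 + 25)*16 + (4 + (½)*(-¼)) = 27*16 + (4 - ⅛) = 432 + 31/8 = 3487/8 ≈ 435.88)
-29686 + a = -29686 + 3487/8 = -234001/8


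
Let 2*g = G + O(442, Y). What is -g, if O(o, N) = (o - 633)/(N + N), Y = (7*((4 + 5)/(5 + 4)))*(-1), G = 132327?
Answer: -1852769/28 ≈ -66170.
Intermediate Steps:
Y = -7 (Y = (7*(9/9))*(-1) = (7*(9*(1/9)))*(-1) = (7*1)*(-1) = 7*(-1) = -7)
O(o, N) = (-633 + o)/(2*N) (O(o, N) = (-633 + o)/((2*N)) = (-633 + o)*(1/(2*N)) = (-633 + o)/(2*N))
g = 1852769/28 (g = (132327 + (1/2)*(-633 + 442)/(-7))/2 = (132327 + (1/2)*(-1/7)*(-191))/2 = (132327 + 191/14)/2 = (1/2)*(1852769/14) = 1852769/28 ≈ 66170.)
-g = -1*1852769/28 = -1852769/28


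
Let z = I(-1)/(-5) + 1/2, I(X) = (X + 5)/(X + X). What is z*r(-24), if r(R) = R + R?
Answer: -216/5 ≈ -43.200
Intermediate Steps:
r(R) = 2*R
I(X) = (5 + X)/(2*X) (I(X) = (5 + X)/((2*X)) = (5 + X)*(1/(2*X)) = (5 + X)/(2*X))
z = 9/10 (z = ((½)*(5 - 1)/(-1))/(-5) + 1/2 = ((½)*(-1)*4)*(-⅕) + 1*(½) = -2*(-⅕) + ½ = ⅖ + ½ = 9/10 ≈ 0.90000)
z*r(-24) = 9*(2*(-24))/10 = (9/10)*(-48) = -216/5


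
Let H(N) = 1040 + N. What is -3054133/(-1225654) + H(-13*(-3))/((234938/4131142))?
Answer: 2732036477699663/143976349726 ≈ 18976.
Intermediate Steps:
-3054133/(-1225654) + H(-13*(-3))/((234938/4131142)) = -3054133/(-1225654) + (1040 - 13*(-3))/((234938/4131142)) = -3054133*(-1/1225654) + (1040 + 39)/((234938*(1/4131142))) = 3054133/1225654 + 1079/(117469/2065571) = 3054133/1225654 + 1079*(2065571/117469) = 3054133/1225654 + 2228751109/117469 = 2732036477699663/143976349726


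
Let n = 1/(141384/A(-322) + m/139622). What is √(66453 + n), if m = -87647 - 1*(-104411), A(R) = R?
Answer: √3667977763684515415290/234939510 ≈ 257.78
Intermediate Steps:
m = 16764 (m = -87647 + 104411 = 16764)
n = -1605653/704818530 (n = 1/(141384/(-322) + 16764/139622) = 1/(141384*(-1/322) + 16764*(1/139622)) = 1/(-70692/161 + 8382/69811) = 1/(-704818530/1605653) = -1605653/704818530 ≈ -0.0022781)
√(66453 + n) = √(66453 - 1605653/704818530) = √(46837304168437/704818530) = √3667977763684515415290/234939510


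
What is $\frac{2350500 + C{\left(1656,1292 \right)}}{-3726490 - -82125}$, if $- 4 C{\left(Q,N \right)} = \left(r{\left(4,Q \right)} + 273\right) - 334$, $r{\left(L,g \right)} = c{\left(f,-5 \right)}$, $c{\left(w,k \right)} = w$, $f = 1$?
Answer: $- \frac{470103}{728873} \approx -0.64497$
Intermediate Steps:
$r{\left(L,g \right)} = 1$
$C{\left(Q,N \right)} = 15$ ($C{\left(Q,N \right)} = - \frac{\left(1 + 273\right) - 334}{4} = - \frac{274 - 334}{4} = \left(- \frac{1}{4}\right) \left(-60\right) = 15$)
$\frac{2350500 + C{\left(1656,1292 \right)}}{-3726490 - -82125} = \frac{2350500 + 15}{-3726490 - -82125} = \frac{2350515}{-3726490 + 82125} = \frac{2350515}{-3644365} = 2350515 \left(- \frac{1}{3644365}\right) = - \frac{470103}{728873}$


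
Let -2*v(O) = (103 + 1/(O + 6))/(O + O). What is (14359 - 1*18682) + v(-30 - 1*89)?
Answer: -116256943/26894 ≈ -4322.8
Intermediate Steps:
v(O) = -(103 + 1/(6 + O))/(4*O) (v(O) = -(103 + 1/(O + 6))/(2*(O + O)) = -(103 + 1/(6 + O))/(2*(2*O)) = -(103 + 1/(6 + O))*1/(2*O)/2 = -(103 + 1/(6 + O))/(4*O))
(14359 - 1*18682) + v(-30 - 1*89) = (14359 - 1*18682) + (-619 - 103*(-30 - 1*89))/(4*(-30 - 1*89)*(6 + (-30 - 1*89))) = (14359 - 18682) + (-619 - 103*(-30 - 89))/(4*(-30 - 89)*(6 + (-30 - 89))) = -4323 + (1/4)*(-619 - 103*(-119))/(-119*(6 - 119)) = -4323 + (1/4)*(-1/119)*(-619 + 12257)/(-113) = -4323 + (1/4)*(-1/119)*(-1/113)*11638 = -4323 + 5819/26894 = -116256943/26894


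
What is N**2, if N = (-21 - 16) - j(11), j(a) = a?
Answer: 2304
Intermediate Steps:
N = -48 (N = (-21 - 16) - 1*11 = -37 - 11 = -48)
N**2 = (-48)**2 = 2304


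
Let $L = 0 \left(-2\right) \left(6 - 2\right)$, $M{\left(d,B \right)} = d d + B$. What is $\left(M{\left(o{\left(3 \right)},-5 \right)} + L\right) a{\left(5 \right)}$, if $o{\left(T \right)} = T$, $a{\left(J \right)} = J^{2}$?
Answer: $100$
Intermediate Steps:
$M{\left(d,B \right)} = B + d^{2}$ ($M{\left(d,B \right)} = d^{2} + B = B + d^{2}$)
$L = 0$ ($L = 0 \cdot 4 = 0$)
$\left(M{\left(o{\left(3 \right)},-5 \right)} + L\right) a{\left(5 \right)} = \left(\left(-5 + 3^{2}\right) + 0\right) 5^{2} = \left(\left(-5 + 9\right) + 0\right) 25 = \left(4 + 0\right) 25 = 4 \cdot 25 = 100$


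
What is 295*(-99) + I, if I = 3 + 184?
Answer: -29018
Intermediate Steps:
I = 187
295*(-99) + I = 295*(-99) + 187 = -29205 + 187 = -29018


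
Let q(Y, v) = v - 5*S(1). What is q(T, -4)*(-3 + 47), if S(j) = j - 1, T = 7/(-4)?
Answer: -176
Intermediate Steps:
T = -7/4 (T = 7*(-¼) = -7/4 ≈ -1.7500)
S(j) = -1 + j
q(Y, v) = v (q(Y, v) = v - 5*(-1 + 1) = v - 5*0 = v + 0 = v)
q(T, -4)*(-3 + 47) = -4*(-3 + 47) = -4*44 = -176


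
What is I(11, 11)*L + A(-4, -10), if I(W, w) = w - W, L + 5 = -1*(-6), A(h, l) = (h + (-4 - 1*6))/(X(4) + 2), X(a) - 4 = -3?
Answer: -14/3 ≈ -4.6667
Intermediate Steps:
X(a) = 1 (X(a) = 4 - 3 = 1)
A(h, l) = -10/3 + h/3 (A(h, l) = (h + (-4 - 1*6))/(1 + 2) = (h + (-4 - 6))/3 = (h - 10)*(⅓) = (-10 + h)*(⅓) = -10/3 + h/3)
L = 1 (L = -5 - 1*(-6) = -5 + 6 = 1)
I(11, 11)*L + A(-4, -10) = (11 - 1*11)*1 + (-10/3 + (⅓)*(-4)) = (11 - 11)*1 + (-10/3 - 4/3) = 0*1 - 14/3 = 0 - 14/3 = -14/3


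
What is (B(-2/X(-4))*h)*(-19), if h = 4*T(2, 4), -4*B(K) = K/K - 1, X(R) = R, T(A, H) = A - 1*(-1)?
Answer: 0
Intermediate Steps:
T(A, H) = 1 + A (T(A, H) = A + 1 = 1 + A)
B(K) = 0 (B(K) = -(K/K - 1)/4 = -(1 - 1)/4 = -¼*0 = 0)
h = 12 (h = 4*(1 + 2) = 4*3 = 12)
(B(-2/X(-4))*h)*(-19) = (0*12)*(-19) = 0*(-19) = 0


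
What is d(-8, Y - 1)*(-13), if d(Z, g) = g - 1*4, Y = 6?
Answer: -13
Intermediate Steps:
d(Z, g) = -4 + g (d(Z, g) = g - 4 = -4 + g)
d(-8, Y - 1)*(-13) = (-4 + (6 - 1))*(-13) = (-4 + 5)*(-13) = 1*(-13) = -13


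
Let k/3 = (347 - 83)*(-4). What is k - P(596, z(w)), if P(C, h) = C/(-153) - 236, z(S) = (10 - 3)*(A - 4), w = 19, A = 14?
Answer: -448000/153 ≈ -2928.1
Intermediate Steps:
z(S) = 70 (z(S) = (10 - 3)*(14 - 4) = 7*10 = 70)
k = -3168 (k = 3*((347 - 83)*(-4)) = 3*(264*(-4)) = 3*(-1056) = -3168)
P(C, h) = -236 - C/153 (P(C, h) = C*(-1/153) - 236 = -C/153 - 236 = -236 - C/153)
k - P(596, z(w)) = -3168 - (-236 - 1/153*596) = -3168 - (-236 - 596/153) = -3168 - 1*(-36704/153) = -3168 + 36704/153 = -448000/153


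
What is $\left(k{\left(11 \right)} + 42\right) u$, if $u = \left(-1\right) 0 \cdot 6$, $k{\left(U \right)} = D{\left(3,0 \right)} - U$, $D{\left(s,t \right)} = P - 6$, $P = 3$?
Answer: $0$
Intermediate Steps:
$D{\left(s,t \right)} = -3$ ($D{\left(s,t \right)} = 3 - 6 = -3$)
$k{\left(U \right)} = -3 - U$
$u = 0$ ($u = 0 \cdot 6 = 0$)
$\left(k{\left(11 \right)} + 42\right) u = \left(\left(-3 - 11\right) + 42\right) 0 = \left(-14 + 42\right) 0 = 28 \cdot 0 = 0$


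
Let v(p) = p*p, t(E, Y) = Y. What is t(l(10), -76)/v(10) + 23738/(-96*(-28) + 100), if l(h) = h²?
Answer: 270239/34850 ≈ 7.7543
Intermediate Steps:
v(p) = p²
t(l(10), -76)/v(10) + 23738/(-96*(-28) + 100) = -76/(10²) + 23738/(-96*(-28) + 100) = -76/100 + 23738/(2688 + 100) = -76*1/100 + 23738/2788 = -19/25 + 23738*(1/2788) = -19/25 + 11869/1394 = 270239/34850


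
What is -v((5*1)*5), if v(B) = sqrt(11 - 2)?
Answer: -3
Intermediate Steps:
v(B) = 3 (v(B) = sqrt(9) = 3)
-v((5*1)*5) = -1*3 = -3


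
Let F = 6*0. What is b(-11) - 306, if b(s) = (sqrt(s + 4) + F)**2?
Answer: -313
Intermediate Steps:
F = 0
b(s) = 4 + s (b(s) = (sqrt(s + 4) + 0)**2 = (sqrt(4 + s) + 0)**2 = (sqrt(4 + s))**2 = 4 + s)
b(-11) - 306 = (4 - 11) - 306 = -7 - 306 = -313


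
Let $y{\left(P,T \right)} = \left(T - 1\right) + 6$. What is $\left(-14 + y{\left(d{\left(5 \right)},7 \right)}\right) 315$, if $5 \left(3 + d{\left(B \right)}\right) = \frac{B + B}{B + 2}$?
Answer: $-630$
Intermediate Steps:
$d{\left(B \right)} = -3 + \frac{2 B}{5 \left(2 + B\right)}$ ($d{\left(B \right)} = -3 + \frac{\left(B + B\right) \frac{1}{B + 2}}{5} = -3 + \frac{2 B \frac{1}{2 + B}}{5} = -3 + \frac{2 B}{5 \left(2 + B\right)}$)
$y{\left(P,T \right)} = 5 + T$ ($y{\left(P,T \right)} = \left(-1 + T\right) + 6 = 5 + T$)
$\left(-14 + y{\left(d{\left(5 \right)},7 \right)}\right) 315 = \left(-14 + \left(5 + 7\right)\right) 315 = \left(-14 + 12\right) 315 = \left(-2\right) 315 = -630$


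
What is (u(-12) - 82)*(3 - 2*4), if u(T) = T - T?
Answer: 410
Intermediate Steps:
u(T) = 0
(u(-12) - 82)*(3 - 2*4) = (0 - 82)*(3 - 2*4) = -82*(3 - 8) = -82*(-5) = 410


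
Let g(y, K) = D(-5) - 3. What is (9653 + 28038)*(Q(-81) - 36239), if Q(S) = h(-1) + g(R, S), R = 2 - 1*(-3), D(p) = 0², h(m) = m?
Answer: -1366034913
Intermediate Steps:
D(p) = 0
R = 5 (R = 2 + 3 = 5)
g(y, K) = -3 (g(y, K) = 0 - 3 = -3)
Q(S) = -4 (Q(S) = -1 - 3 = -4)
(9653 + 28038)*(Q(-81) - 36239) = (9653 + 28038)*(-4 - 36239) = 37691*(-36243) = -1366034913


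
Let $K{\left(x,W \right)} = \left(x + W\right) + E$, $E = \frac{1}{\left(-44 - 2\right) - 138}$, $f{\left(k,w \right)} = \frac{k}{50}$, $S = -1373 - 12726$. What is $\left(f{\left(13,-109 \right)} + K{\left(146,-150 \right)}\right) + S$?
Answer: $- \frac{64872629}{4600} \approx -14103.0$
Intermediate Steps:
$S = -14099$ ($S = -1373 - 12726 = -14099$)
$f{\left(k,w \right)} = \frac{k}{50}$ ($f{\left(k,w \right)} = k \frac{1}{50} = \frac{k}{50}$)
$E = - \frac{1}{184}$ ($E = \frac{1}{-46 - 138} = \frac{1}{-184} = - \frac{1}{184} \approx -0.0054348$)
$K{\left(x,W \right)} = - \frac{1}{184} + W + x$ ($K{\left(x,W \right)} = \left(x + W\right) - \frac{1}{184} = \left(W + x\right) - \frac{1}{184} = - \frac{1}{184} + W + x$)
$\left(f{\left(13,-109 \right)} + K{\left(146,-150 \right)}\right) + S = \left(\frac{1}{50} \cdot 13 - \frac{737}{184}\right) - 14099 = \left(\frac{13}{50} - \frac{737}{184}\right) - 14099 = - \frac{17229}{4600} - 14099 = - \frac{64872629}{4600}$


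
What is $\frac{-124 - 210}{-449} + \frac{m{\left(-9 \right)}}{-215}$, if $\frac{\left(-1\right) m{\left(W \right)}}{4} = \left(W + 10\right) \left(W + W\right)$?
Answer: $\frac{39482}{96535} \approx 0.40899$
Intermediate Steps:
$m{\left(W \right)} = - 8 W \left(10 + W\right)$ ($m{\left(W \right)} = - 4 \left(W + 10\right) \left(W + W\right) = - 4 \left(10 + W\right) 2 W = - 4 \cdot 2 W \left(10 + W\right) = - 8 W \left(10 + W\right)$)
$\frac{-124 - 210}{-449} + \frac{m{\left(-9 \right)}}{-215} = \frac{-124 - 210}{-449} + \frac{\left(-8\right) \left(-9\right) \left(10 - 9\right)}{-215} = \left(-124 - 210\right) \left(- \frac{1}{449}\right) + \left(-8\right) \left(-9\right) 1 \left(- \frac{1}{215}\right) = \left(-334\right) \left(- \frac{1}{449}\right) + 72 \left(- \frac{1}{215}\right) = \frac{334}{449} - \frac{72}{215} = \frac{39482}{96535}$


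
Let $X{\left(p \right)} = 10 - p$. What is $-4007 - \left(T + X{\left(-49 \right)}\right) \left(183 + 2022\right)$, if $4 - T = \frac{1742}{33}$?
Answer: $- \frac{291772}{11} \approx -26525.0$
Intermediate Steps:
$T = - \frac{1610}{33}$ ($T = 4 - \frac{1742}{33} = - \frac{1610}{33} \approx -48.788$)
$-4007 - \left(T + X{\left(-49 \right)}\right) \left(183 + 2022\right) = -4007 - \left(- \frac{1610}{33} + \left(10 - -49\right)\right) \left(183 + 2022\right) = -4007 - \left(- \frac{1610}{33} + \left(10 + 49\right)\right) 2205 = -4007 - \left(- \frac{1610}{33} + 59\right) 2205 = -4007 - \frac{337}{33} \cdot 2205 = -4007 - \frac{247695}{11} = - \frac{291772}{11}$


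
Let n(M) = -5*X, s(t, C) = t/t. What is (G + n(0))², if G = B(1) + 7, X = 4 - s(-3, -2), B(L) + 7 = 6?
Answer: 81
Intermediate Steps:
s(t, C) = 1
B(L) = -1 (B(L) = -7 + 6 = -1)
X = 3 (X = 4 - 1*1 = 4 - 1 = 3)
G = 6 (G = -1 + 7 = 6)
n(M) = -15 (n(M) = -5*3 = -15)
(G + n(0))² = (6 - 15)² = (-9)² = 81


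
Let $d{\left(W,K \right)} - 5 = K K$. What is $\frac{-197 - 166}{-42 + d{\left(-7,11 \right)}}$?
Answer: $- \frac{121}{28} \approx -4.3214$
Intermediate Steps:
$d{\left(W,K \right)} = 5 + K^{2}$ ($d{\left(W,K \right)} = 5 + K K = 5 + K^{2}$)
$\frac{-197 - 166}{-42 + d{\left(-7,11 \right)}} = \frac{-197 - 166}{-42 + \left(5 + 11^{2}\right)} = - \frac{363}{-42 + \left(5 + 121\right)} = - \frac{363}{-42 + 126} = - \frac{363}{84} = \left(-363\right) \frac{1}{84} = - \frac{121}{28}$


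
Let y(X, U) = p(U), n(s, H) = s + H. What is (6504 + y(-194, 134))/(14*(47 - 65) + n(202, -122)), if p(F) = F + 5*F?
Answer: -1827/43 ≈ -42.488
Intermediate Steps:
n(s, H) = H + s
p(F) = 6*F
y(X, U) = 6*U
(6504 + y(-194, 134))/(14*(47 - 65) + n(202, -122)) = (6504 + 6*134)/(14*(47 - 65) + (-122 + 202)) = (6504 + 804)/(14*(-18) + 80) = 7308/(-252 + 80) = 7308/(-172) = 7308*(-1/172) = -1827/43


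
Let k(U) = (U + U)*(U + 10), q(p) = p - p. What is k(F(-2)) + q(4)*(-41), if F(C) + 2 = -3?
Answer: -50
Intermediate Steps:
q(p) = 0
F(C) = -5 (F(C) = -2 - 3 = -5)
k(U) = 2*U*(10 + U) (k(U) = (2*U)*(10 + U) = 2*U*(10 + U))
k(F(-2)) + q(4)*(-41) = 2*(-5)*(10 - 5) + 0*(-41) = 2*(-5)*5 + 0 = -50 + 0 = -50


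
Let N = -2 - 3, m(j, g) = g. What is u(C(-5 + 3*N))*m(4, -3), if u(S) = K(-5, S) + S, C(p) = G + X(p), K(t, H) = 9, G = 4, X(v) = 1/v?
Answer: -777/20 ≈ -38.850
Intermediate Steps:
N = -5
C(p) = 4 + 1/p
u(S) = 9 + S
u(C(-5 + 3*N))*m(4, -3) = (9 + (4 + 1/(-5 + 3*(-5))))*(-3) = (9 + (4 + 1/(-5 - 15)))*(-3) = (9 + (4 + 1/(-20)))*(-3) = (9 + (4 - 1/20))*(-3) = (9 + 79/20)*(-3) = (259/20)*(-3) = -777/20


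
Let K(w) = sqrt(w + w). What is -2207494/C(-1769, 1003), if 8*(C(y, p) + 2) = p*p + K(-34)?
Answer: -17765788092336/1012021916117 + 35319904*I*sqrt(17)/1012021916117 ≈ -17.555 + 0.0001439*I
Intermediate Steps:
K(w) = sqrt(2)*sqrt(w) (K(w) = sqrt(2*w) = sqrt(2)*sqrt(w))
C(y, p) = -2 + p**2/8 + I*sqrt(17)/4 (C(y, p) = -2 + (p*p + sqrt(2)*sqrt(-34))/8 = -2 + (p**2 + sqrt(2)*(I*sqrt(34)))/8 = -2 + (p**2 + 2*I*sqrt(17))/8 = -2 + (p**2/8 + I*sqrt(17)/4) = -2 + p**2/8 + I*sqrt(17)/4)
-2207494/C(-1769, 1003) = -2207494/(-2 + (1/8)*1003**2 + I*sqrt(17)/4) = -2207494/(-2 + (1/8)*1006009 + I*sqrt(17)/4) = -2207494/(-2 + 1006009/8 + I*sqrt(17)/4) = -2207494/(1005993/8 + I*sqrt(17)/4)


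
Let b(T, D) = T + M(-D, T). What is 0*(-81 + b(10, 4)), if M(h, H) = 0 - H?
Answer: 0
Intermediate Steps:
M(h, H) = -H
b(T, D) = 0 (b(T, D) = T - T = 0)
0*(-81 + b(10, 4)) = 0*(-81 + 0) = 0*(-81) = 0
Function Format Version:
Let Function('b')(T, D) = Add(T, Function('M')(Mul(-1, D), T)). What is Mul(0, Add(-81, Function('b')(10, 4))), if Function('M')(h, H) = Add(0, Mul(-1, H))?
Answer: 0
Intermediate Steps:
Function('M')(h, H) = Mul(-1, H)
Function('b')(T, D) = 0 (Function('b')(T, D) = Add(T, Mul(-1, T)) = 0)
Mul(0, Add(-81, Function('b')(10, 4))) = Mul(0, Add(-81, 0)) = Mul(0, -81) = 0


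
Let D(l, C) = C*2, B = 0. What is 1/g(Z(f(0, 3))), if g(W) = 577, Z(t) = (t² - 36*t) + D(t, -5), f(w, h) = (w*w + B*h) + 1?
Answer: 1/577 ≈ 0.0017331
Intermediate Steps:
f(w, h) = 1 + w² (f(w, h) = (w*w + 0*h) + 1 = (w² + 0) + 1 = w² + 1 = 1 + w²)
D(l, C) = 2*C
Z(t) = -10 + t² - 36*t (Z(t) = (t² - 36*t) + 2*(-5) = (t² - 36*t) - 10 = -10 + t² - 36*t)
1/g(Z(f(0, 3))) = 1/577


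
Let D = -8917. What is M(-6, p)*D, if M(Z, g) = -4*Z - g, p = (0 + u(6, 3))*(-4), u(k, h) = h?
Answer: -321012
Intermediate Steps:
p = -12 (p = (0 + 3)*(-4) = 3*(-4) = -12)
M(Z, g) = -g - 4*Z
M(-6, p)*D = (-1*(-12) - 4*(-6))*(-8917) = (12 + 24)*(-8917) = 36*(-8917) = -321012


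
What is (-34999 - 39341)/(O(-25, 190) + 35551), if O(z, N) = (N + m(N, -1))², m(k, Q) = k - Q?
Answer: -2655/6454 ≈ -0.41137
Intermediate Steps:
O(z, N) = (1 + 2*N)² (O(z, N) = (N + (N - 1*(-1)))² = (N + (N + 1))² = (N + (1 + N))² = (1 + 2*N)²)
(-34999 - 39341)/(O(-25, 190) + 35551) = (-34999 - 39341)/((1 + 2*190)² + 35551) = -74340/((1 + 380)² + 35551) = -74340/(381² + 35551) = -74340/(145161 + 35551) = -74340/180712 = -74340*1/180712 = -2655/6454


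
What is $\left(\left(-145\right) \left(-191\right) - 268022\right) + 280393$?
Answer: $40066$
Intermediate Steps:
$\left(\left(-145\right) \left(-191\right) - 268022\right) + 280393 = \left(27695 - 268022\right) + 280393 = -240327 + 280393 = 40066$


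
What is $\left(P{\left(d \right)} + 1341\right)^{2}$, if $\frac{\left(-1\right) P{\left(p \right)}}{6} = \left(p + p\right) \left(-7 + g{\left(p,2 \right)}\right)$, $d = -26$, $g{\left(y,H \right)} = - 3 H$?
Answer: $7371225$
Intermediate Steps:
$P{\left(p \right)} = 156 p$ ($P{\left(p \right)} = - 6 \left(p + p\right) \left(-7 - 6\right) = - 6 \cdot 2 p \left(-7 - 6\right) = - 6 \cdot 2 p \left(-13\right) = - 6 \left(- 26 p\right) = 156 p$)
$\left(P{\left(d \right)} + 1341\right)^{2} = \left(156 \left(-26\right) + 1341\right)^{2} = \left(-4056 + 1341\right)^{2} = \left(-2715\right)^{2} = 7371225$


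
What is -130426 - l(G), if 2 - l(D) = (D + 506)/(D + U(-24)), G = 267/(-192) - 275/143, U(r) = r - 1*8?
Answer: -3832523303/29381 ≈ -1.3044e+5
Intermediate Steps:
U(r) = -8 + r (U(r) = r - 8 = -8 + r)
G = -2757/832 (G = 267*(-1/192) - 275*1/143 = -89/64 - 25/13 = -2757/832 ≈ -3.3137)
l(D) = 2 - (506 + D)/(-32 + D) (l(D) = 2 - (D + 506)/(D + (-8 - 24)) = 2 - (506 + D)/(D - 32) = 2 - (506 + D)/(-32 + D))
-130426 - l(G) = -130426 - (-570 - 2757/832)/(-32 - 2757/832) = -130426 - (-476997)/((-29381/832)*832) = -130426 - (-832)*(-476997)/(29381*832) = -130426 - 1*476997/29381 = -130426 - 476997/29381 = -3832523303/29381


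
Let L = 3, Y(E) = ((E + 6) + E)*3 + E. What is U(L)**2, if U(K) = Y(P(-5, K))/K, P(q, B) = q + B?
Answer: 16/9 ≈ 1.7778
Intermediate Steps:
P(q, B) = B + q
Y(E) = 18 + 7*E (Y(E) = ((6 + E) + E)*3 + E = (6 + 2*E)*3 + E = (18 + 6*E) + E = 18 + 7*E)
U(K) = (-17 + 7*K)/K (U(K) = (18 + 7*(K - 5))/K = (18 + 7*(-5 + K))/K = (18 + (-35 + 7*K))/K = (-17 + 7*K)/K)
U(L)**2 = (7 - 17/3)**2 = (4/3)**2 = 16/9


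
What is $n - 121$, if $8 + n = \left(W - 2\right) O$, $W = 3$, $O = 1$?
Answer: $-128$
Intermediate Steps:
$n = -7$ ($n = -8 + \left(3 - 2\right) 1 = -8 + 1 \cdot 1 = -8 + 1 = -7$)
$n - 121 = -7 - 121 = -128$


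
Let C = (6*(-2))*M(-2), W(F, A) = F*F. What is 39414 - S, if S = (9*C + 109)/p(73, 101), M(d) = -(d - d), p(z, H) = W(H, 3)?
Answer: 402062105/10201 ≈ 39414.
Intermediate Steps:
W(F, A) = F**2
p(z, H) = H**2
M(d) = 0 (M(d) = -1*0 = 0)
C = 0 (C = (6*(-2))*0 = -12*0 = 0)
S = 109/10201 (S = (9*0 + 109)/(101**2) = (0 + 109)/10201 = 109*(1/10201) = 109/10201 ≈ 0.010685)
39414 - S = 39414 - 1*109/10201 = 39414 - 109/10201 = 402062105/10201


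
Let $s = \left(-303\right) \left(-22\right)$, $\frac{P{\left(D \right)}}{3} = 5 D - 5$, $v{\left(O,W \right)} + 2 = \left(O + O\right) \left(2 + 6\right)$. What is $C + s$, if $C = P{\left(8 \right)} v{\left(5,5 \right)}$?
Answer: $14856$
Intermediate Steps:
$v{\left(O,W \right)} = -2 + 16 O$ ($v{\left(O,W \right)} = -2 + \left(O + O\right) \left(2 + 6\right) = -2 + 2 O 8 = -2 + 16 O$)
$P{\left(D \right)} = -15 + 15 D$ ($P{\left(D \right)} = 3 \left(5 D - 5\right) = 3 \left(-5 + 5 D\right) = -15 + 15 D$)
$s = 6666$
$C = 8190$ ($C = \left(-15 + 15 \cdot 8\right) \left(-2 + 16 \cdot 5\right) = \left(-15 + 120\right) \left(-2 + 80\right) = 105 \cdot 78 = 8190$)
$C + s = 8190 + 6666 = 14856$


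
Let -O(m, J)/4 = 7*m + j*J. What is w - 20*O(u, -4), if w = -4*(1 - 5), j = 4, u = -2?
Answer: -2384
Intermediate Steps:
w = 16 (w = -4*(-4) = 16)
O(m, J) = -28*m - 16*J (O(m, J) = -4*(7*m + 4*J) = -4*(4*J + 7*m) = -28*m - 16*J)
w - 20*O(u, -4) = 16 - 20*(-28*(-2) - 16*(-4)) = 16 - 20*(56 + 64) = 16 - 20*120 = 16 - 2400 = -2384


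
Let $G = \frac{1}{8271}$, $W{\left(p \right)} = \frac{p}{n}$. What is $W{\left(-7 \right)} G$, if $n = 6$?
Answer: $- \frac{7}{49626} \approx -0.00014106$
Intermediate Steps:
$W{\left(p \right)} = \frac{p}{6}$
$G = \frac{1}{8271} \approx 0.0001209$
$W{\left(-7 \right)} G = \frac{1}{6} \left(-7\right) \frac{1}{8271} = \left(- \frac{7}{6}\right) \frac{1}{8271} = - \frac{7}{49626}$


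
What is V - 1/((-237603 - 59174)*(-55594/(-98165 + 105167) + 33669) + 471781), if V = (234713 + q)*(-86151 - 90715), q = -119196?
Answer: -714529045753136183382385/34972737814763 ≈ -2.0431e+10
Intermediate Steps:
V = -20431029722 (V = (234713 - 119196)*(-86151 - 90715) = 115517*(-176866) = -20431029722)
V - 1/((-237603 - 59174)*(-55594/(-98165 + 105167) + 33669) + 471781) = -20431029722 - 1/((-237603 - 59174)*(-55594/(-98165 + 105167) + 33669) + 471781) = -20431029722 - 1/(-296777*(-55594/7002 + 33669) + 471781) = -20431029722 - 1/(-296777*(-55594*1/7002 + 33669) + 471781) = -20431029722 - 1/(-296777*(-27797/3501 + 33669) + 471781) = -20431029722 - 1/(-296777*117847372/3501 + 471781) = -20431029722 - 1/(-34974389520044/3501 + 471781) = -20431029722 - 1/(-34972737814763/3501) = -20431029722 - 1*(-3501/34972737814763) = -20431029722 + 3501/34972737814763 = -714529045753136183382385/34972737814763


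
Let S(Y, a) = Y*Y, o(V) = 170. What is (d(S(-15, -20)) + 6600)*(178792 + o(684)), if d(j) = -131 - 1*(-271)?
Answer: 1206203880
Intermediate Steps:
S(Y, a) = Y²
d(j) = 140 (d(j) = -131 + 271 = 140)
(d(S(-15, -20)) + 6600)*(178792 + o(684)) = (140 + 6600)*(178792 + 170) = 6740*178962 = 1206203880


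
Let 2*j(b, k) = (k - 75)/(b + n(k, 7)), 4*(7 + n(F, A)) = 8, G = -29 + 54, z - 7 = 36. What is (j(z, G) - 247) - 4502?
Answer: -180487/38 ≈ -4749.7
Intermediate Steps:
z = 43 (z = 7 + 36 = 43)
G = 25
n(F, A) = -5 (n(F, A) = -7 + (¼)*8 = -7 + 2 = -5)
j(b, k) = (-75 + k)/(2*(-5 + b)) (j(b, k) = ((k - 75)/(b - 5))/2 = ((-75 + k)/(-5 + b))/2 = (-75 + k)/(2*(-5 + b)))
(j(z, G) - 247) - 4502 = ((-75 + 25)/(2*(-5 + 43)) - 247) - 4502 = ((½)*(-50)/38 - 247) - 4502 = ((½)*(1/38)*(-50) - 247) - 4502 = (-25/38 - 247) - 4502 = -9411/38 - 4502 = -180487/38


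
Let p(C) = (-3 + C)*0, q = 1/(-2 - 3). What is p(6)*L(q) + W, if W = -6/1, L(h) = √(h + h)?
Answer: -6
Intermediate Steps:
q = -⅕ (q = 1/(-5) = -⅕ ≈ -0.20000)
L(h) = √2*√h (L(h) = √(2*h) = √2*√h)
W = -6 (W = -6*1 = -6)
p(C) = 0
p(6)*L(q) + W = 0*(√2*√(-⅕)) - 6 = 0*(√2*(I*√5/5)) - 6 = 0*(I*√10/5) - 6 = 0 - 6 = -6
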